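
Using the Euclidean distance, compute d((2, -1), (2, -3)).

(Σ|x_i - y_i|^2)^(1/2) = (|2 - 2|^2 + |-1 - (-3)|^2)^(1/2)
= (0^2 + 2^2)^(1/2) = (0 + 4)^(1/2) = (4)^(1/2) = 2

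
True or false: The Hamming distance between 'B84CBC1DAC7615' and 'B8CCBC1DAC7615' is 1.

Differing positions: 3. Hamming distance = 1, so the claim is true.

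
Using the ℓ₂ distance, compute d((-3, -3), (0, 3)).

(Σ|x_i - y_i|^2)^(1/2) = (|-3 - 0|^2 + |-3 - 3|^2)^(1/2)
= (3^2 + 6^2)^(1/2) = (9 + 36)^(1/2) = (45)^(1/2) ≈ 6.7082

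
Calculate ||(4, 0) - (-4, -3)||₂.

√(Σ(x_i - y_i)²) = √((4 - (-4))² + (0 - (-3))²)
= √(8² + 3²) = √(64 + 9) = √73 ≈ 8.544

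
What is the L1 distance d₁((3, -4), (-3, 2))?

Σ|x_i - y_i| = |3 - (-3)| + |-4 - 2| = 6 + 6 = 12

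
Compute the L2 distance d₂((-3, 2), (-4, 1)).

√(Σ(x_i - y_i)²) = √((-3 - (-4))² + (2 - 1)²)
= √(1² + 1²) = √(1 + 1) = √2 ≈ 1.4142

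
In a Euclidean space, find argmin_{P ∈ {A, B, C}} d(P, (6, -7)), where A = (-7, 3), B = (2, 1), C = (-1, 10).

Distances: d(A) ≈ 16.4012, d(B) ≈ 8.9443, d(C) ≈ 18.3848. Nearest: B = (2, 1) with distance 8.9443.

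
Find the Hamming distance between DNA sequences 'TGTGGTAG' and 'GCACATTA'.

Differing positions: 1, 2, 3, 4, 5, 7, 8. Hamming distance = 7.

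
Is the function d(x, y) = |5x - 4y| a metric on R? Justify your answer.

No. d fails symmetry: d(4, 2) = |5·4 - 4·2| = |12| = 12, but d(2, 4) = |5·2 - 4·4| = |-6| = 6. Since 12 ≠ 6, d(x,y) ≠ d(y,x) in general.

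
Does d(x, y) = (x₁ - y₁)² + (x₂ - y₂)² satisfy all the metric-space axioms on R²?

No. The squared Euclidean distance fails the triangle inequality. Counterexample: x = (0, 0), y = (4, 3), z = (8, 6). d(x,z) = 8² + 6² = 100, but d(x,y) + d(y,z) = (4² + 3²) + (4² + 3²) = 25 + 25 = 50. Since 100 > 50, the triangle inequality is violated. (Note: √d, the ordinary Euclidean distance, IS a metric.)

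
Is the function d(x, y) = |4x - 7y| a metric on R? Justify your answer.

No. d fails symmetry: d(5, 7) = |4·5 - 7·7| = |-29| = 29, but d(7, 5) = |4·7 - 7·5| = |-7| = 7. Since 29 ≠ 7, d(x,y) ≠ d(y,x) in general.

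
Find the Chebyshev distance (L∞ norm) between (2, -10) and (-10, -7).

max(|x_i - y_i|) = max(|2 - (-10)|, |-10 - (-7)|) = max(12, 3) = 12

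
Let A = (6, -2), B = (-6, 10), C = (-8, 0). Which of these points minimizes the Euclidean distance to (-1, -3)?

Distances: d(A) ≈ 7.0711, d(B) ≈ 13.9284, d(C) ≈ 7.6158. Nearest: A = (6, -2) with distance 7.0711.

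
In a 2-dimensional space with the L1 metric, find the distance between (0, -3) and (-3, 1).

Σ|x_i - y_i| = |0 - (-3)| + |-3 - 1| = 3 + 4 = 7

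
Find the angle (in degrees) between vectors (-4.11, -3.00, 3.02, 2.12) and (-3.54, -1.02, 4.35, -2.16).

With u = (-4.11, -3.00, 3.02, 2.12), v = (-3.54, -1.02, 4.35, -2.16):
u·v = (-4.11)·(-3.54) + (-3)·(-1.02) + 3.02·4.35 + 2.12·(-2.16) = 14.5494 + 3.06 + 13.137 + (-4.5792) = 26.1672.
|u| = √((-4.11)² + (-3)² + 3.02² + 2.12²) = √(16.8921 + 9 + 9.1204 + 4.4944) = √39.5069, |v| = √((-3.54)² + (-1.02)² + 4.35² + (-2.16)²) = √(12.5316 + 1.0404 + 18.9225 + 4.6656) = √37.1601.
cos θ = (u·v)/(|u||v|) = 26.1672/(√39.5069·√37.1601) ≈ 0.68294
θ = arccos(0.68294) ≈ 46.93°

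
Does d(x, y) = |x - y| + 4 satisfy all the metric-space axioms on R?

No. d fails identity of indiscernibles (specifically d(x,x) = 0): d(-6, -6) = |-6 - (-6)| + 4 = 0 + 4 = 4 ≠ 0.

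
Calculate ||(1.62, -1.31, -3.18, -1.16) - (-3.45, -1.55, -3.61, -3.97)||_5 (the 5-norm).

(Σ|x_i - y_i|^5)^(1/5) = (|1.62 - (-3.45)|^5 + |-1.31 - (-1.55)|^5 + |-3.18 - (-3.61)|^5 + |-1.16 - (-3.97)|^5)^(1/5)
= (5.07^5 + 0.24^5 + 0.43^5 + 2.81^5)^(1/5) ≈ (3349.9614 + 0.0008 + 0.0147 + 175.199)^(1/5) = (3525.1759)^(1/5) ≈ 5.122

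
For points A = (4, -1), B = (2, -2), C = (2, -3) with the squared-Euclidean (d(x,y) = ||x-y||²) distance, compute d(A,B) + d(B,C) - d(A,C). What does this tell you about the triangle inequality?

d(A,B) = 2² + 1² = 5, d(B,C) = 0² + 1² = 1, d(A,C) = 2² + 2² = 8.
d(A,B) + d(B,C) - d(A,C) = 5 + 1 - 8 = 6 - 8 = -2. This is < 0, so the triangle inequality FAILS for these points (squared-Euclidean is not a metric).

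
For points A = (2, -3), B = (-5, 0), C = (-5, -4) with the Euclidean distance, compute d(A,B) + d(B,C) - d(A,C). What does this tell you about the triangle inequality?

d(A,B) = √(7² + 3²) = √58 ≈ 7.6158, d(B,C) = √(0² + 4²) = √16 = 4, d(A,C) = √(7² + 1²) = √50 ≈ 7.0711.
d(A,B) + d(B,C) - d(A,C) = 7.6158 + 4 - 7.0711 = 11.6158 - 7.0711 = 4.5447 (to 4 decimal places). This is ≥ 0, so the triangle inequality holds for these points.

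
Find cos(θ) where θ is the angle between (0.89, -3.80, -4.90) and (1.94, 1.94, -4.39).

With u = (0.89, -3.80, -4.90), v = (1.94, 1.94, -4.39):
u·v = 0.89·1.94 + (-3.8)·1.94 + (-4.9)·(-4.39) = 1.7266 + (-7.372) + 21.511 = 15.8656.
|u| = √(0.89² + (-3.8)² + (-4.9)²) = √(0.7921 + 14.44 + 24.01) = √39.2421, |v| = √(1.94² + 1.94² + (-4.39)²) = √(3.7636 + 3.7636 + 19.2721) = √26.7993.
cos θ = (u·v)/(|u||v|) = 15.8656/(√39.2421·√26.7993) ≈ 0.4892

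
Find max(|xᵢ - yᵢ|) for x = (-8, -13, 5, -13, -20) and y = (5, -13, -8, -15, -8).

max(|x_i - y_i|) = max(|-8 - 5|, |-13 - (-13)|, |5 - (-8)|, |-13 - (-15)|, |-20 - (-8)|) = max(13, 0, 13, 2, 12) = 13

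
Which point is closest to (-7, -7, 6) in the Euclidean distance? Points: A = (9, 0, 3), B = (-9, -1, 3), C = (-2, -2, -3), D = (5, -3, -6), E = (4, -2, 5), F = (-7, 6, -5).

Distances: d(A) ≈ 17.72, d(B) = 7, d(C) ≈ 11.4455, d(D) ≈ 17.4356, d(E) ≈ 12.1244, d(F) ≈ 17.0294. Nearest: B = (-9, -1, 3) with distance 7.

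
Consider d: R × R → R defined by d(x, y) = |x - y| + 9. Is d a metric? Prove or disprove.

No. d fails identity of indiscernibles (specifically d(x,x) = 0): d(-6, -6) = |-6 - (-6)| + 9 = 0 + 9 = 9 ≠ 0.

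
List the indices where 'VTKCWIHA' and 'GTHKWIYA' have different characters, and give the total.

Differing positions: 1, 3, 4, 7. Hamming distance = 4.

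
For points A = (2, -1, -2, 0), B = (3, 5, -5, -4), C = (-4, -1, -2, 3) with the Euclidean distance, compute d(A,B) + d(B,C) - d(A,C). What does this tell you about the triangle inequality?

d(A,B) = √(1² + 6² + 3² + 4²) = √62 ≈ 7.874, d(B,C) = √(7² + 6² + 3² + 7²) = √143 ≈ 11.9583, d(A,C) = √(6² + 0² + 0² + 3²) = √45 ≈ 6.7082.
d(A,B) + d(B,C) - d(A,C) = 7.874 + 11.9583 - 6.7082 = 19.8323 - 6.7082 = 13.1241 (to 4 decimal places). This is ≥ 0, so the triangle inequality holds for these points.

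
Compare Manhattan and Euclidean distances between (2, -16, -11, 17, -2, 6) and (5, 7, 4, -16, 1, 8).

L1 = |2 - 5| + |-16 - 7| + |-11 - 4| + |17 - (-16)| + |-2 - 1| + |6 - 8| = 3 + 23 + 15 + 33 + 3 + 2 = 79
L2 = √(3² + 23² + 15² + 33² + 3² + 2²) = √1865 ≈ 43.1856
L1 ≥ L2 always (equality iff movement is along one axis); L1 > L2 here.
Ratio L1/L2 = 79/√1865 ≈ 1.8293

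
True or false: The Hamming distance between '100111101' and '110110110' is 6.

Differing positions: 2, 6, 8, 9. Hamming distance = 4, so the claim that d_H = 6 is false.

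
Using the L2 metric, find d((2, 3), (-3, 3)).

√(Σ(x_i - y_i)²) = √((2 - (-3))² + (3 - 3)²)
= √(5² + 0²) = √(25 + 0) = √25 = 5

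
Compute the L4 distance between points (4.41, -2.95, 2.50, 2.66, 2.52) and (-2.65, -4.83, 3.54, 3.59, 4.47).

(Σ|x_i - y_i|^4)^(1/4) = (|4.41 - (-2.65)|^4 + |-2.95 - (-4.83)|^4 + |2.5 - 3.54|^4 + |2.66 - 3.59|^4 + |2.52 - 4.47|^4)^(1/4)
= (7.06^4 + 1.88^4 + 1.04^4 + 0.93^4 + 1.95^4)^(1/4) ≈ (2484.3845 + 12.492 + 1.1699 + 0.7481 + 14.459)^(1/4) = (2513.2535)^(1/4) ≈ 7.0804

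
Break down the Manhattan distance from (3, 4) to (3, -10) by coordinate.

Σ|x_i - y_i| = |3 - 3| + |4 - (-10)| = 0 + 14 = 14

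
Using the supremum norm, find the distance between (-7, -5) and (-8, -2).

max(|x_i - y_i|) = max(|-7 - (-8)|, |-5 - (-2)|) = max(1, 3) = 3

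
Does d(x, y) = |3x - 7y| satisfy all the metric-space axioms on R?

No. d fails symmetry: d(8, 9) = |3·8 - 7·9| = |-39| = 39, but d(9, 8) = |3·9 - 7·8| = |-29| = 29. Since 39 ≠ 29, d(x,y) ≠ d(y,x) in general.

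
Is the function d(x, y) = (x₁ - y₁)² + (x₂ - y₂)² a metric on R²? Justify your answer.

No. The squared Euclidean distance fails the triangle inequality. Counterexample: x = (0, 0), y = (2, 5), z = (4, 10). d(x,z) = 4² + 10² = 116, but d(x,y) + d(y,z) = (2² + 5²) + (2² + 5²) = 29 + 29 = 58. Since 116 > 58, the triangle inequality is violated. (Note: √d, the ordinary Euclidean distance, IS a metric.)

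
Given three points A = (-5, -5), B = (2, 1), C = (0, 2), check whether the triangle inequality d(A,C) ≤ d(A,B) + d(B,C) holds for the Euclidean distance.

d(A,B) = √(7² + 6²) = √85 ≈ 9.2195, d(B,C) = √(2² + 1²) = √5 ≈ 2.2361, d(A,C) = √(5² + 7²) = √74 ≈ 8.6023.
d(A,C) ≈ 8.6023 ≤ 9.2195 + 2.2361 = 11.4556. Triangle inequality is satisfied.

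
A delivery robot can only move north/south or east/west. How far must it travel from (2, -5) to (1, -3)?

Σ|x_i - y_i| = |2 - 1| + |-5 - (-3)| = 1 + 2 = 3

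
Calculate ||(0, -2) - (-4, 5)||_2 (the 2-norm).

(Σ|x_i - y_i|^2)^(1/2) = (|0 - (-4)|^2 + |-2 - 5|^2)^(1/2)
= (4^2 + 7^2)^(1/2) = (16 + 49)^(1/2) = (65)^(1/2) ≈ 8.0623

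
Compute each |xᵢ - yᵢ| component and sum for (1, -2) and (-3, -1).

Σ|x_i - y_i| = |1 - (-3)| + |-2 - (-1)| = 4 + 1 = 5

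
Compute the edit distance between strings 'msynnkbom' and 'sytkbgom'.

Let D[i][j] be the edit distance between the first i characters of 'msynnkbom' and the first j characters of 'sytkbgom', with D[i][0] = i, D[0][j] = j, and D[i][j] = D[i-1][j-1] if the characters match, else 1 + min(D[i-1][j], D[i][j-1], D[i-1][j-1]). Filling the table (rows: prefixes of 'msynnkbom', columns: prefixes of 'sytkbgom'):
     ε  s  y  t  k  b  g  o  m
  ε  0  1  2  3  4  5  6  7  8
  m  1  1  2  3  4  5  6  7  7
  s  2  1  2  3  4  5  6  7  8
  y  3  2  1  2  3  4  5  6  7
  n  4  3  2  2  3  4  5  6  7
  n  5  4  3  3  3  4  5  6  7
  k  6  5  4  4  3  4  5  6  7
  b  7  6  5  5  4  3  4  5  6
  o  8  7  6  6  5  4  4  4  5
  m  9  8  7  7  6  5  5  5  4
The bottom-right entry gives D[9][8] = 4, so no sequence of fewer than 4 edits works. Backtracking through the table gives one optimal edit sequence (4 edits):
  msynnkbom → synnkbom (del m @1)
  synnkbom → synkbom (del n @3)
  synkbom → sytkbom (sub n→t @3)
  sytkbom → sytkbgom (ins g @6)
Edit distance = 4.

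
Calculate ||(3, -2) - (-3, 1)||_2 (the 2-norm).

(Σ|x_i - y_i|^2)^(1/2) = (|3 - (-3)|^2 + |-2 - 1|^2)^(1/2)
= (6^2 + 3^2)^(1/2) = (36 + 9)^(1/2) = (45)^(1/2) ≈ 6.7082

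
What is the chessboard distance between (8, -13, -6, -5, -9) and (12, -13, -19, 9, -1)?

max(|x_i - y_i|) = max(|8 - 12|, |-13 - (-13)|, |-6 - (-19)|, |-5 - 9|, |-9 - (-1)|) = max(4, 0, 13, 14, 8) = 14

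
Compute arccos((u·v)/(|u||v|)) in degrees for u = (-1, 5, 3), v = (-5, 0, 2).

With u = (-1, 5, 3), v = (-5, 0, 2):
u·v = (-1)·(-5) + 5·0 + 3·2 = 5 + 0 + 6 = 11.
|u| = √((-1)² + 5² + 3²) = √35, |v| = √((-5)² + 0² + 2²) = √29, so |u||v| = √(35·29) = √1015.
cos θ = (u·v)/(|u||v|) = 11/√1015 ≈ 0.345271
θ = arccos(0.345271) ≈ 69.8°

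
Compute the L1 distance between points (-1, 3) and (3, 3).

Σ|x_i - y_i| = |-1 - 3| + |3 - 3| = 4 + 0 = 4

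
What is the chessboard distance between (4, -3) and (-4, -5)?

max(|x_i - y_i|) = max(|4 - (-4)|, |-3 - (-5)|) = max(8, 2) = 8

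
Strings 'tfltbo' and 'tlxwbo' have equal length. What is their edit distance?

Let D[i][j] be the edit distance between the first i characters of 'tfltbo' and the first j characters of 'tlxwbo', with D[i][0] = i, D[0][j] = j, and D[i][j] = D[i-1][j-1] if the characters match, else 1 + min(D[i-1][j], D[i][j-1], D[i-1][j-1]). Filling the table (rows: prefixes of 'tfltbo', columns: prefixes of 'tlxwbo'):
     ε  t  l  x  w  b  o
  ε  0  1  2  3  4  5  6
  t  1  0  1  2  3  4  5
  f  2  1  1  2  3  4  5
  l  3  2  1  2  3  4  5
  t  4  3  2  2  3  4  5
  b  5  4  3  3  3  3  4
  o  6  5  4  4  4  4  3
The bottom-right entry gives D[6][6] = 3, so no sequence of fewer than 3 edits works. Backtracking through the table gives one optimal edit sequence (3 edits):
  tfltbo → tlltbo (sub f→l @2)
  tlltbo → tlxtbo (sub l→x @3)
  tlxtbo → tlxwbo (sub t→w @4)
Edit distance = 3.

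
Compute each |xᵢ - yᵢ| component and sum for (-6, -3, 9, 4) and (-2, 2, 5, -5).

Σ|x_i - y_i| = |-6 - (-2)| + |-3 - 2| + |9 - 5| + |4 - (-5)| = 4 + 5 + 4 + 9 = 22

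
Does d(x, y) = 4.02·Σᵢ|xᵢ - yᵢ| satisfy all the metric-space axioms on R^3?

Yes. The L1 (Manhattan) norm induces a metric on R^3, and multiplying a metric by a positive constant 4.02 > 0 preserves all four axioms: non-negativity (4.02·||x-y|| ≥ 0), identity (4.02·||x-y|| = 0 ⟺ ||x-y|| = 0 ⟺ x = y), symmetry (||x-y|| = ||y-x||), and the triangle inequality (4.02·||x-z|| ≤ 4.02·||x-y|| + 4.02·||y-z||). So d is a metric.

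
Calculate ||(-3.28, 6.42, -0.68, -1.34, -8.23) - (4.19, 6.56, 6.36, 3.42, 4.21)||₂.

√(Σ(x_i - y_i)²) = √((-3.28 - 4.19)² + (6.42 - 6.56)² + (-0.68 - 6.36)² + (-1.34 - 3.42)² + (-8.23 - 4.21)²)
= √((-7.47)² + (-0.14)² + (-7.04)² + (-4.76)² + (-12.44)²) = √(55.8009 + 0.0196 + 49.5616 + 22.6576 + 154.7536) = √282.7933 ≈ 16.8165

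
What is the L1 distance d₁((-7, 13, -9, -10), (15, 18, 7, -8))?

Σ|x_i - y_i| = |-7 - 15| + |13 - 18| + |-9 - 7| + |-10 - (-8)| = 22 + 5 + 16 + 2 = 45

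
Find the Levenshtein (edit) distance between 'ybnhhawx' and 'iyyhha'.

Let D[i][j] be the edit distance between the first i characters of 'ybnhhawx' and the first j characters of 'iyyhha', with D[i][0] = i, D[0][j] = j, and D[i][j] = D[i-1][j-1] if the characters match, else 1 + min(D[i-1][j], D[i][j-1], D[i-1][j-1]). Filling the table (rows: prefixes of 'ybnhhawx', columns: prefixes of 'iyyhha'):
     ε  i  y  y  h  h  a
  ε  0  1  2  3  4  5  6
  y  1  1  1  2  3  4  5
  b  2  2  2  2  3  4  5
  n  3  3  3  3  3  4  5
  h  4  4  4  4  3  3  4
  h  5  5  5  5  4  3  4
  a  6  6  6  6  5  4  3
  w  7  7  7  7  6  5  4
  x  8  8  8  8  7  6  5
The bottom-right entry gives D[8][6] = 5, so no sequence of fewer than 5 edits works. Backtracking through the table gives one optimal edit sequence (5 edits):
  ybnhhawx → ibnhhawx (sub y→i @1)
  ibnhhawx → iynhhawx (sub b→y @2)
  iynhhawx → iyyhhawx (sub n→y @3)
  iyyhhawx → iyyhhax (del w @7)
  iyyhhax → iyyhha (del x @7)
Edit distance = 5.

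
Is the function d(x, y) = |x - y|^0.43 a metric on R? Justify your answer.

Yes. With 0 < p = 0.43 ≤ 1, d(x,y) = |x-y|^0.43 is a metric on R. Non-negativity and symmetry are immediate; |x-y|^0.43 = 0 ⟺ |x-y| = 0 ⟺ x = y. For the triangle inequality, the function t ↦ t^0.43 is subadditive on [0,∞) when p ≤ 1, so |x-z|^0.43 ≤ (|x-y| + |y-z|)^0.43 ≤ |x-y|^0.43 + |y-z|^0.43.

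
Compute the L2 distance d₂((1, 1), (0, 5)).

√(Σ(x_i - y_i)²) = √((1 - 0)² + (1 - 5)²)
= √(1² + (-4)²) = √(1 + 16) = √17 ≈ 4.1231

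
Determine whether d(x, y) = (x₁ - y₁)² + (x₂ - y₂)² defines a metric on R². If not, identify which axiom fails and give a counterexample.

No. The squared Euclidean distance fails the triangle inequality. Counterexample: x = (0, 0), y = (2, 4), z = (4, 8). d(x,z) = 4² + 8² = 80, but d(x,y) + d(y,z) = (2² + 4²) + (2² + 4²) = 20 + 20 = 40. Since 80 > 40, the triangle inequality is violated. (Note: √d, the ordinary Euclidean distance, IS a metric.)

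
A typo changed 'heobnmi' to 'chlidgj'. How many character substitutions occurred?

Differing positions: 1, 2, 3, 4, 5, 6, 7. Hamming distance = 7.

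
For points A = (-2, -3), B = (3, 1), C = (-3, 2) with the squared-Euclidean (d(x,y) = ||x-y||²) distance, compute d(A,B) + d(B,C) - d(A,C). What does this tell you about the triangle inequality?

d(A,B) = 5² + 4² = 41, d(B,C) = 6² + 1² = 37, d(A,C) = 1² + 5² = 26.
d(A,B) + d(B,C) - d(A,C) = 41 + 37 - 26 = 78 - 26 = 52. This is ≥ 0, so the triangle inequality holds for these points.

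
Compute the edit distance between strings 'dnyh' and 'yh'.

Let D[i][j] be the edit distance between the first i characters of 'dnyh' and the first j characters of 'yh', with D[i][0] = i, D[0][j] = j, and D[i][j] = D[i-1][j-1] if the characters match, else 1 + min(D[i-1][j], D[i][j-1], D[i-1][j-1]). Filling the table (rows: prefixes of 'dnyh', columns: prefixes of 'yh'):
     ε  y  h
  ε  0  1  2
  d  1  1  2
  n  2  2  2
  y  3  2  3
  h  4  3  2
The bottom-right entry gives D[4][2] = 2, so no sequence of fewer than 2 edits works. Backtracking through the table gives one optimal edit sequence (2 edits):
  dnyh → nyh (del d @1)
  nyh → yh (del n @1)
Edit distance = 2.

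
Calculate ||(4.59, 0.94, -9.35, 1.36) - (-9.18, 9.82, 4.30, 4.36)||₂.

√(Σ(x_i - y_i)²) = √((4.59 - (-9.18))² + (0.94 - 9.82)² + (-9.35 - 4.3)² + (1.36 - 4.36)²)
= √(13.77² + (-8.88)² + (-13.65)² + (-3)²) = √(189.6129 + 78.8544 + 186.3225 + 9) = √463.7898 ≈ 21.5358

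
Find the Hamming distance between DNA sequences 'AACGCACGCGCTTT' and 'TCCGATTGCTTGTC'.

Differing positions: 1, 2, 5, 6, 7, 10, 11, 12, 14. Hamming distance = 9.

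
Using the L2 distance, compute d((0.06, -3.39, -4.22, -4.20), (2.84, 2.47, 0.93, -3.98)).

(Σ|x_i - y_i|^2)^(1/2) = (|0.06 - 2.84|^2 + |-3.39 - 2.47|^2 + |-4.22 - 0.93|^2 + |-4.2 - (-3.98)|^2)^(1/2)
= (2.78^2 + 5.86^2 + 5.15^2 + 0.22^2)^(1/2) = (7.7284 + 34.3396 + 26.5225 + 0.0484)^(1/2) = (68.6389)^(1/2) ≈ 8.2849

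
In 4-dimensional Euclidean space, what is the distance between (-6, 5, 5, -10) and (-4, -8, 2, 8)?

√(Σ(x_i - y_i)²) = √((-6 - (-4))² + (5 - (-8))² + (5 - 2)² + (-10 - 8)²)
= √((-2)² + 13² + 3² + (-18)²) = √(4 + 169 + 9 + 324) = √506 ≈ 22.4944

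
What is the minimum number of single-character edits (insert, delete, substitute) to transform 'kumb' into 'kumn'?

Let D[i][j] be the edit distance between the first i characters of 'kumb' and the first j characters of 'kumn', with D[i][0] = i, D[0][j] = j, and D[i][j] = D[i-1][j-1] if the characters match, else 1 + min(D[i-1][j], D[i][j-1], D[i-1][j-1]). Filling the table (rows: prefixes of 'kumb', columns: prefixes of 'kumn'):
     ε  k  u  m  n
  ε  0  1  2  3  4
  k  1  0  1  2  3
  u  2  1  0  1  2
  m  3  2  1  0  1
  b  4  3  2  1  1
The bottom-right entry gives D[4][4] = 1, so no sequence of fewer than 1 edit works. Backtracking through the table gives one optimal edit sequence (1 edit):
  kumb → kumn (sub b→n @4)
Edit distance = 1.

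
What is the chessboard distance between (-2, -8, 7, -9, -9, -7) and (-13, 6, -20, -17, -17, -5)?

max(|x_i - y_i|) = max(|-2 - (-13)|, |-8 - 6|, |7 - (-20)|, |-9 - (-17)|, |-9 - (-17)|, |-7 - (-5)|) = max(11, 14, 27, 8, 8, 2) = 27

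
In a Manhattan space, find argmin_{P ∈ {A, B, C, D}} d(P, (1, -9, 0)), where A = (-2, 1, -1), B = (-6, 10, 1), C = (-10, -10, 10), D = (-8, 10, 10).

Distances: d(A) = 14, d(B) = 27, d(C) = 22, d(D) = 38. Nearest: A = (-2, 1, -1) with distance 14.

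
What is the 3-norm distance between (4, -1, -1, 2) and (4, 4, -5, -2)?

(Σ|x_i - y_i|^3)^(1/3) = (|4 - 4|^3 + |-1 - 4|^3 + |-1 - (-5)|^3 + |2 - (-2)|^3)^(1/3)
= (0^3 + 5^3 + 4^3 + 4^3)^(1/3) = (0 + 125 + 64 + 64)^(1/3) = (253)^(1/3) ≈ 6.3247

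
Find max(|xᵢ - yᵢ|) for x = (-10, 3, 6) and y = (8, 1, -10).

max(|x_i - y_i|) = max(|-10 - 8|, |3 - 1|, |6 - (-10)|) = max(18, 2, 16) = 18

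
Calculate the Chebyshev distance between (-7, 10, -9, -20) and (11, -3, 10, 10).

max(|x_i - y_i|) = max(|-7 - 11|, |10 - (-3)|, |-9 - 10|, |-20 - 10|) = max(18, 13, 19, 30) = 30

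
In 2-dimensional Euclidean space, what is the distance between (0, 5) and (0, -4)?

√(Σ(x_i - y_i)²) = √((0 - 0)² + (5 - (-4))²)
= √(0² + 9²) = √(0 + 81) = √81 = 9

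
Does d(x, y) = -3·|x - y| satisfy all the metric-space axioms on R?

No. With c = -3 < 0, d fails non-negativity: d(2, 4) = -3·|2 - 4| = -3·2 = -6 < 0.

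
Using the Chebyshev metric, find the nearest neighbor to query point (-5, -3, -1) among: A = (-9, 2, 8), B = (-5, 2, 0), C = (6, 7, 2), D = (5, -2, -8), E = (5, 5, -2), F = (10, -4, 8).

Distances: d(A) = 9, d(B) = 5, d(C) = 11, d(D) = 10, d(E) = 10, d(F) = 15. Nearest: B = (-5, 2, 0) with distance 5.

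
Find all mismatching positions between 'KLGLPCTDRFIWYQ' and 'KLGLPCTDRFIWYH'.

Differing positions: 14. Hamming distance = 1.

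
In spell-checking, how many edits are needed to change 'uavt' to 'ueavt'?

Let D[i][j] be the edit distance between the first i characters of 'uavt' and the first j characters of 'ueavt', with D[i][0] = i, D[0][j] = j, and D[i][j] = D[i-1][j-1] if the characters match, else 1 + min(D[i-1][j], D[i][j-1], D[i-1][j-1]). Filling the table (rows: prefixes of 'uavt', columns: prefixes of 'ueavt'):
     ε  u  e  a  v  t
  ε  0  1  2  3  4  5
  u  1  0  1  2  3  4
  a  2  1  1  1  2  3
  v  3  2  2  2  1  2
  t  4  3  3  3  2  1
The bottom-right entry gives D[4][5] = 1, so no sequence of fewer than 1 edit works. Backtracking through the table gives one optimal edit sequence (1 edit):
  uavt → ueavt (ins e @2)
Edit distance = 1.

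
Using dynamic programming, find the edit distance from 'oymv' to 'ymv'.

Let D[i][j] be the edit distance between the first i characters of 'oymv' and the first j characters of 'ymv', with D[i][0] = i, D[0][j] = j, and D[i][j] = D[i-1][j-1] if the characters match, else 1 + min(D[i-1][j], D[i][j-1], D[i-1][j-1]). Filling the table (rows: prefixes of 'oymv', columns: prefixes of 'ymv'):
     ε  y  m  v
  ε  0  1  2  3
  o  1  1  2  3
  y  2  1  2  3
  m  3  2  1  2
  v  4  3  2  1
The bottom-right entry gives D[4][3] = 1, so no sequence of fewer than 1 edit works. Backtracking through the table gives one optimal edit sequence (1 edit):
  oymv → ymv (del o @1)
Edit distance = 1.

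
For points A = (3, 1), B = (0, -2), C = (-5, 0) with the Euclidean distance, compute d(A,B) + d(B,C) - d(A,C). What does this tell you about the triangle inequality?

d(A,B) = √(3² + 3²) = √18 ≈ 4.2426, d(B,C) = √(5² + 2²) = √29 ≈ 5.3852, d(A,C) = √(8² + 1²) = √65 ≈ 8.0623.
d(A,B) + d(B,C) - d(A,C) = 4.2426 + 5.3852 - 8.0623 = 9.6278 - 8.0623 = 1.5655 (to 4 decimal places). This is ≥ 0, so the triangle inequality holds for these points.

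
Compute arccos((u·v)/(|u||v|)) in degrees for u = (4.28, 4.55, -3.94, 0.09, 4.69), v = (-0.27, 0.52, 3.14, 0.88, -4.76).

With u = (4.28, 4.55, -3.94, 0.09, 4.69), v = (-0.27, 0.52, 3.14, 0.88, -4.76):
u·v = 4.28·(-0.27) + 4.55·0.52 + (-3.94)·3.14 + 0.09·0.88 + 4.69·(-4.76) = (-1.1556) + 2.366 + (-12.3716) + 0.0792 + (-22.3244) = -33.4064.
|u| = √(4.28² + 4.55² + (-3.94)² + 0.09² + 4.69²) = √(18.3184 + 20.7025 + 15.5236 + 0.0081 + 21.9961) = √76.5487, |v| = √((-0.27)² + 0.52² + 3.14² + 0.88² + (-4.76)²) = √(0.0729 + 0.2704 + 9.8596 + 0.7744 + 22.6576) = √33.6349.
cos θ = (u·v)/(|u||v|) = -33.4064/(√76.5487·√33.6349) ≈ -0.658363
θ = arccos(-0.658363) ≈ 131.18°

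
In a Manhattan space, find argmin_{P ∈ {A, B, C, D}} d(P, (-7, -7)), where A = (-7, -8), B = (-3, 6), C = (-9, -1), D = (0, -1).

Distances: d(A) = 1, d(B) = 17, d(C) = 8, d(D) = 13. Nearest: A = (-7, -8) with distance 1.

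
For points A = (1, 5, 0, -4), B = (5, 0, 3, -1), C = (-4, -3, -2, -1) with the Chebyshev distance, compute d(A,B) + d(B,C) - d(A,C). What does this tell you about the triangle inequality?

d(A,B) = max(4, 5, 3, 3) = 5, d(B,C) = max(9, 3, 5, 0) = 9, d(A,C) = max(5, 8, 2, 3) = 8.
d(A,B) + d(B,C) - d(A,C) = 5 + 9 - 8 = 14 - 8 = 6. This is ≥ 0, so the triangle inequality holds for these points.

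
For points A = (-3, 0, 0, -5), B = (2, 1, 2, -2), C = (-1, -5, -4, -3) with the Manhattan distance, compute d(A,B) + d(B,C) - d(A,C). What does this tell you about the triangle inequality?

d(A,B) = 5 + 1 + 2 + 3 = 11, d(B,C) = 3 + 6 + 6 + 1 = 16, d(A,C) = 2 + 5 + 4 + 2 = 13.
d(A,B) + d(B,C) - d(A,C) = 11 + 16 - 13 = 27 - 13 = 14. This is ≥ 0, so the triangle inequality holds for these points.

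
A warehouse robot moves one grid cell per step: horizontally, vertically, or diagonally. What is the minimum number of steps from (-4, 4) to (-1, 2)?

max(|x_i - y_i|) = max(|-4 - (-1)|, |4 - 2|) = max(3, 2) = 3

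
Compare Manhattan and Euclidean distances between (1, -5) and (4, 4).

L1 = |1 - 4| + |-5 - 4| = 3 + 9 = 12
L2 = √(3² + 9²) = √90 ≈ 9.4868
L1 ≥ L2 always (equality iff movement is along one axis); L1 > L2 here.
Ratio L1/L2 = 12/√90 ≈ 1.2649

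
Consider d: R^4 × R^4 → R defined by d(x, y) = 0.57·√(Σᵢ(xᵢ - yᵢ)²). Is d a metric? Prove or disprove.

Yes. The L2 (Euclidean) norm induces a metric on R^4, and multiplying a metric by a positive constant 0.57 > 0 preserves all four axioms: non-negativity (0.57·||x-y|| ≥ 0), identity (0.57·||x-y|| = 0 ⟺ ||x-y|| = 0 ⟺ x = y), symmetry (||x-y|| = ||y-x||), and the triangle inequality (0.57·||x-z|| ≤ 0.57·||x-y|| + 0.57·||y-z||). So d is a metric.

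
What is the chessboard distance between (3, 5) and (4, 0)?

max(|x_i - y_i|) = max(|3 - 4|, |5 - 0|) = max(1, 5) = 5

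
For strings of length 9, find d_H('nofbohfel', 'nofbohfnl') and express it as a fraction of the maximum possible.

Differing positions: 8. Hamming distance = 1. The maximum possible Hamming distance for length-9 strings is 9, so d_H/9 = 1/9 ≈ 0.1111.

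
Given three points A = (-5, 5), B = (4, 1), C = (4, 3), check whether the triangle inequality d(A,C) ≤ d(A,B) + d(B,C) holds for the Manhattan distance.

d(A,B) = 9 + 4 = 13, d(B,C) = 0 + 2 = 2, d(A,C) = 9 + 2 = 11.
d(A,C) = 11 ≤ 13 + 2 = 15. Triangle inequality is satisfied.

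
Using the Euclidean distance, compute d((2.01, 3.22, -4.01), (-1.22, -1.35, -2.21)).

(Σ|x_i - y_i|^2)^(1/2) = (|2.01 - (-1.22)|^2 + |3.22 - (-1.35)|^2 + |-4.01 - (-2.21)|^2)^(1/2)
= (3.23^2 + 4.57^2 + 1.8^2)^(1/2) = (10.4329 + 20.8849 + 3.24)^(1/2) = (34.5578)^(1/2) ≈ 5.8786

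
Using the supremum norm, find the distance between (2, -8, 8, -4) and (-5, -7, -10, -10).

max(|x_i - y_i|) = max(|2 - (-5)|, |-8 - (-7)|, |8 - (-10)|, |-4 - (-10)|) = max(7, 1, 18, 6) = 18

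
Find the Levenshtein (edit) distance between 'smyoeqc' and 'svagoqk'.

Let D[i][j] be the edit distance between the first i characters of 'smyoeqc' and the first j characters of 'svagoqk', with D[i][0] = i, D[0][j] = j, and D[i][j] = D[i-1][j-1] if the characters match, else 1 + min(D[i-1][j], D[i][j-1], D[i-1][j-1]). Filling the table (rows: prefixes of 'smyoeqc', columns: prefixes of 'svagoqk'):
     ε  s  v  a  g  o  q  k
  ε  0  1  2  3  4  5  6  7
  s  1  0  1  2  3  4  5  6
  m  2  1  1  2  3  4  5  6
  y  3  2  2  2  3  4  5  6
  o  4  3  3  3  3  3  4  5
  e  5  4  4  4  4  4  4  5
  q  6  5  5  5  5  5  4  5
  c  7  6  6  6  6  6  5  5
The bottom-right entry gives D[7][7] = 5, so no sequence of fewer than 5 edits works. Backtracking through the table gives one optimal edit sequence (5 edits):
  smyoeqc → svyoeqc (sub m→v @2)
  svyoeqc → svaoeqc (sub y→a @3)
  svaoeqc → svageqc (sub o→g @4)
  svageqc → svagoqc (sub e→o @5)
  svagoqc → svagoqk (sub c→k @7)
Edit distance = 5.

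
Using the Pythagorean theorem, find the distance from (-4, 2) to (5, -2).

√(Σ(x_i - y_i)²) = √((-4 - 5)² + (2 - (-2))²)
= √((-9)² + 4²) = √(81 + 16) = √97 ≈ 9.8489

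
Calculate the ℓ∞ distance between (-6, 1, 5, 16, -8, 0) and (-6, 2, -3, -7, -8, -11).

max(|x_i - y_i|) = max(|-6 - (-6)|, |1 - 2|, |5 - (-3)|, |16 - (-7)|, |-8 - (-8)|, |0 - (-11)|) = max(0, 1, 8, 23, 0, 11) = 23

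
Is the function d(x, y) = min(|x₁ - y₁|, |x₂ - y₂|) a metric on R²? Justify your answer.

No. d fails identity of indiscernibles: take x = (2, 0) and y = (2, 9). Then d(x,y) = min(|2 - 2|, |0 - 9|) = min(0, 9) = 0, yet x ≠ y.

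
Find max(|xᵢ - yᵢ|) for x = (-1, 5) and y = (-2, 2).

max(|x_i - y_i|) = max(|-1 - (-2)|, |5 - 2|) = max(1, 3) = 3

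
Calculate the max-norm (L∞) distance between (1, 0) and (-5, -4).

max(|x_i - y_i|) = max(|1 - (-5)|, |0 - (-4)|) = max(6, 4) = 6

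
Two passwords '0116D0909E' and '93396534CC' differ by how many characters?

Differing positions: 1, 2, 3, 4, 5, 6, 7, 8, 9, 10. Hamming distance = 10.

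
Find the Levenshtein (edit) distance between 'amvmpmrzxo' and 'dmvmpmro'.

Let D[i][j] be the edit distance between the first i characters of 'amvmpmrzxo' and the first j characters of 'dmvmpmro', with D[i][0] = i, D[0][j] = j, and D[i][j] = D[i-1][j-1] if the characters match, else 1 + min(D[i-1][j], D[i][j-1], D[i-1][j-1]). Filling the table (rows: prefixes of 'amvmpmrzxo', columns: prefixes of 'dmvmpmro'):
     ε  d  m  v  m  p  m  r  o
  ε  0  1  2  3  4  5  6  7  8
  a  1  1  2  3  4  5  6  7  8
  m  2  2  1  2  3  4  5  6  7
  v  3  3  2  1  2  3  4  5  6
  m  4  4  3  2  1  2  3  4  5
  p  5  5  4  3  2  1  2  3  4
  m  6  6  5  4  3  2  1  2  3
  r  7  7  6  5  4  3  2  1  2
  z  8  8  7  6  5  4  3  2  2
  x  9  9  8  7  6  5  4  3  3
  o 10 10  9  8  7  6  5  4  3
The bottom-right entry gives D[10][8] = 3, so no sequence of fewer than 3 edits works. Backtracking through the table gives one optimal edit sequence (3 edits):
  amvmpmrzxo → dmvmpmrzxo (sub a→d @1)
  dmvmpmrzxo → dmvmpmrxo (del z @8)
  dmvmpmrxo → dmvmpmro (del x @8)
Edit distance = 3.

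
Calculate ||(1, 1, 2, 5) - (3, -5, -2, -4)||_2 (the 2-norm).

(Σ|x_i - y_i|^2)^(1/2) = (|1 - 3|^2 + |1 - (-5)|^2 + |2 - (-2)|^2 + |5 - (-4)|^2)^(1/2)
= (2^2 + 6^2 + 4^2 + 9^2)^(1/2) = (4 + 36 + 16 + 81)^(1/2) = (137)^(1/2) ≈ 11.7047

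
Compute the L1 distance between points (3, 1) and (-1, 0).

Σ|x_i - y_i| = |3 - (-1)| + |1 - 0| = 4 + 1 = 5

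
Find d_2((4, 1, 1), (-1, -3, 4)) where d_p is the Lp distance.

(Σ|x_i - y_i|^2)^(1/2) = (|4 - (-1)|^2 + |1 - (-3)|^2 + |1 - 4|^2)^(1/2)
= (5^2 + 4^2 + 3^2)^(1/2) = (25 + 16 + 9)^(1/2) = (50)^(1/2) ≈ 7.0711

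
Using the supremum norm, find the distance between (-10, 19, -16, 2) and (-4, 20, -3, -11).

max(|x_i - y_i|) = max(|-10 - (-4)|, |19 - 20|, |-16 - (-3)|, |2 - (-11)|) = max(6, 1, 13, 13) = 13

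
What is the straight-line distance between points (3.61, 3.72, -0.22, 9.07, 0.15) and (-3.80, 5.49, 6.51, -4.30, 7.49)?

√(Σ(x_i - y_i)²) = √((3.61 - (-3.8))² + (3.72 - 5.49)² + (-0.22 - 6.51)² + (9.07 - (-4.3))² + (0.15 - 7.49)²)
= √(7.41² + (-1.77)² + (-6.73)² + 13.37² + (-7.34)²) = √(54.9081 + 3.1329 + 45.2929 + 178.7569 + 53.8756) = √335.9664 ≈ 18.3294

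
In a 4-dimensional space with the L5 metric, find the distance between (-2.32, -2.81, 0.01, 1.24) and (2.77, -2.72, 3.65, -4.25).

(Σ|x_i - y_i|^5)^(1/5) = (|-2.32 - 2.77|^5 + |-2.81 - (-2.72)|^5 + |0.01 - 3.65|^5 + |1.24 - (-4.25)|^5)^(1/5)
= (5.09^5 + 0.09^5 + 3.64^5 + 5.49^5)^(1/5) ≈ (3416.5589 + 0 + 639.0089 + 4987.2567)^(1/5) = (9042.8245)^(1/5) ≈ 6.1839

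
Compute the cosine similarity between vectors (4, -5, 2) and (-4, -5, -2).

With u = (4, -5, 2), v = (-4, -5, -2):
u·v = 4·(-4) + (-5)·(-5) + 2·(-2) = (-16) + 25 + (-4) = 5.
|u| = √(4² + (-5)² + 2²) = √45, |v| = √((-4)² + (-5)² + (-2)²) = √45, so |u||v| = √(45·45) = √2025 = 45.
cos θ = (u·v)/(|u||v|) = 5/45 ≈ 0.1111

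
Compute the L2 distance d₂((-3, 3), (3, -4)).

√(Σ(x_i - y_i)²) = √((-3 - 3)² + (3 - (-4))²)
= √((-6)² + 7²) = √(36 + 49) = √85 ≈ 9.2195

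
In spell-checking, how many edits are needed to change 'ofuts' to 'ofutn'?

Let D[i][j] be the edit distance between the first i characters of 'ofuts' and the first j characters of 'ofutn', with D[i][0] = i, D[0][j] = j, and D[i][j] = D[i-1][j-1] if the characters match, else 1 + min(D[i-1][j], D[i][j-1], D[i-1][j-1]). Filling the table (rows: prefixes of 'ofuts', columns: prefixes of 'ofutn'):
     ε  o  f  u  t  n
  ε  0  1  2  3  4  5
  o  1  0  1  2  3  4
  f  2  1  0  1  2  3
  u  3  2  1  0  1  2
  t  4  3  2  1  0  1
  s  5  4  3  2  1  1
The bottom-right entry gives D[5][5] = 1, so no sequence of fewer than 1 edit works. Backtracking through the table gives one optimal edit sequence (1 edit):
  ofuts → ofutn (sub s→n @5)
Edit distance = 1.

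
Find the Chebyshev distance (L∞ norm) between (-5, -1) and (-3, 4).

max(|x_i - y_i|) = max(|-5 - (-3)|, |-1 - 4|) = max(2, 5) = 5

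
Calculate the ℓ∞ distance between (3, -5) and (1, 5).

max(|x_i - y_i|) = max(|3 - 1|, |-5 - 5|) = max(2, 10) = 10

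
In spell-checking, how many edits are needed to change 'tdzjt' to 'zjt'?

Let D[i][j] be the edit distance between the first i characters of 'tdzjt' and the first j characters of 'zjt', with D[i][0] = i, D[0][j] = j, and D[i][j] = D[i-1][j-1] if the characters match, else 1 + min(D[i-1][j], D[i][j-1], D[i-1][j-1]). Filling the table (rows: prefixes of 'tdzjt', columns: prefixes of 'zjt'):
     ε  z  j  t
  ε  0  1  2  3
  t  1  1  2  2
  d  2  2  2  3
  z  3  2  3  3
  j  4  3  2  3
  t  5  4  3  2
The bottom-right entry gives D[5][3] = 2, so no sequence of fewer than 2 edits works. Backtracking through the table gives one optimal edit sequence (2 edits):
  tdzjt → dzjt (del t @1)
  dzjt → zjt (del d @1)
Edit distance = 2.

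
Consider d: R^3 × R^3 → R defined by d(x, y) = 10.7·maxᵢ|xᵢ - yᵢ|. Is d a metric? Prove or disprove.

Yes. The L∞ (Chebyshev) norm induces a metric on R^3, and multiplying a metric by a positive constant 10.7 > 0 preserves all four axioms: non-negativity (10.7·||x-y|| ≥ 0), identity (10.7·||x-y|| = 0 ⟺ ||x-y|| = 0 ⟺ x = y), symmetry (||x-y|| = ||y-x||), and the triangle inequality (10.7·||x-z|| ≤ 10.7·||x-y|| + 10.7·||y-z||). So d is a metric.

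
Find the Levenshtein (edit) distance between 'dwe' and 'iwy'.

Let D[i][j] be the edit distance between the first i characters of 'dwe' and the first j characters of 'iwy', with D[i][0] = i, D[0][j] = j, and D[i][j] = D[i-1][j-1] if the characters match, else 1 + min(D[i-1][j], D[i][j-1], D[i-1][j-1]). Filling the table (rows: prefixes of 'dwe', columns: prefixes of 'iwy'):
     ε  i  w  y
  ε  0  1  2  3
  d  1  1  2  3
  w  2  2  1  2
  e  3  3  2  2
The bottom-right entry gives D[3][3] = 2, so no sequence of fewer than 2 edits works. Backtracking through the table gives one optimal edit sequence (2 edits):
  dwe → iwe (sub d→i @1)
  iwe → iwy (sub e→y @3)
Edit distance = 2.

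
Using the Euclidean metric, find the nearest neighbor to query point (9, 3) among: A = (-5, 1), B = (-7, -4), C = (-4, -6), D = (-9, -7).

Distances: d(A) ≈ 14.1421, d(B) ≈ 17.4642, d(C) ≈ 15.8114, d(D) ≈ 20.5913. Nearest: A = (-5, 1) with distance 14.1421.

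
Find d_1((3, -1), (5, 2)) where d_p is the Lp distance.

Σ|x_i - y_i| = |3 - 5| + |-1 - 2| = 2 + 3 = 5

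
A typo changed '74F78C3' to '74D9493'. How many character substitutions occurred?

Differing positions: 3, 4, 5, 6. Hamming distance = 4.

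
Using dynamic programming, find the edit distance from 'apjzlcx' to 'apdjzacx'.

Let D[i][j] be the edit distance between the first i characters of 'apjzlcx' and the first j characters of 'apdjzacx', with D[i][0] = i, D[0][j] = j, and D[i][j] = D[i-1][j-1] if the characters match, else 1 + min(D[i-1][j], D[i][j-1], D[i-1][j-1]). Filling the table (rows: prefixes of 'apjzlcx', columns: prefixes of 'apdjzacx'):
     ε  a  p  d  j  z  a  c  x
  ε  0  1  2  3  4  5  6  7  8
  a  1  0  1  2  3  4  5  6  7
  p  2  1  0  1  2  3  4  5  6
  j  3  2  1  1  1  2  3  4  5
  z  4  3  2  2  2  1  2  3  4
  l  5  4  3  3  3  2  2  3  4
  c  6  5  4  4  4  3  3  2  3
  x  7  6  5  5  5  4  4  3  2
The bottom-right entry gives D[7][8] = 2, so no sequence of fewer than 2 edits works. Backtracking through the table gives one optimal edit sequence (2 edits):
  apjzlcx → apdjzlcx (ins d @3)
  apdjzlcx → apdjzacx (sub l→a @6)
Edit distance = 2.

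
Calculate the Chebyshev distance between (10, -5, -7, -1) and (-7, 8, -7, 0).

max(|x_i - y_i|) = max(|10 - (-7)|, |-5 - 8|, |-7 - (-7)|, |-1 - 0|) = max(17, 13, 0, 1) = 17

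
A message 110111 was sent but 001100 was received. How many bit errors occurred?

Differing positions: 1, 2, 3, 5, 6. Hamming distance = 5.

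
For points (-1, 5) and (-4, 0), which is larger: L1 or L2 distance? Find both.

L1 = |-1 - (-4)| + |5 - 0| = 3 + 5 = 8
L2 = √(3² + 5²) = √34 ≈ 5.831
L1 ≥ L2 always (equality iff movement is along one axis); L1 > L2 here.
Ratio L1/L2 = 8/√34 ≈ 1.372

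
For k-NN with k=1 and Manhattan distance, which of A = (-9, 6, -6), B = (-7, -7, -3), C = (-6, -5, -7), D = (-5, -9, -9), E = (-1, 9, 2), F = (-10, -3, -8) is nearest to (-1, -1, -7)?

Distances: d(A) = 16, d(B) = 16, d(C) = 9, d(D) = 14, d(E) = 19, d(F) = 12. Nearest: C = (-6, -5, -7) with distance 9.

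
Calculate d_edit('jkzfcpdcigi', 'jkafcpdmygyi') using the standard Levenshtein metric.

Let D[i][j] be the edit distance between the first i characters of 'jkzfcpdcigi' and the first j characters of 'jkafcpdmygyi', with D[i][0] = i, D[0][j] = j, and D[i][j] = D[i-1][j-1] if the characters match, else 1 + min(D[i-1][j], D[i][j-1], D[i-1][j-1]). Filling the table (rows: prefixes of 'jkzfcpdcigi', columns: prefixes of 'jkafcpdmygyi'):
     ε  j  k  a  f  c  p  d  m  y  g  y  i
  ε  0  1  2  3  4  5  6  7  8  9 10 11 12
  j  1  0  1  2  3  4  5  6  7  8  9 10 11
  k  2  1  0  1  2  3  4  5  6  7  8  9 10
  z  3  2  1  1  2  3  4  5  6  7  8  9 10
  f  4  3  2  2  1  2  3  4  5  6  7  8  9
  c  5  4  3  3  2  1  2  3  4  5  6  7  8
  p  6  5  4  4  3  2  1  2  3  4  5  6  7
  d  7  6  5  5  4  3  2  1  2  3  4  5  6
  c  8  7  6  6  5  4  3  2  2  3  4  5  6
  i  9  8  7  7  6  5  4  3  3  3  4  5  5
  g 10  9  8  8  7  6  5  4  4  4  3  4  5
  i 11 10  9  9  8  7  6  5  5  5  4  4  4
The bottom-right entry gives D[11][12] = 4, so no sequence of fewer than 4 edits works. Backtracking through the table gives one optimal edit sequence (4 edits):
  jkzfcpdcigi → jkafcpdcigi (sub z→a @3)
  jkafcpdcigi → jkafcpdmigi (sub c→m @8)
  jkafcpdmigi → jkafcpdmygi (sub i→y @9)
  jkafcpdmygi → jkafcpdmygyi (ins y @11)
Edit distance = 4.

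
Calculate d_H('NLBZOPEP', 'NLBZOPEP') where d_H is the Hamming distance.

Differing positions: none. Hamming distance = 0.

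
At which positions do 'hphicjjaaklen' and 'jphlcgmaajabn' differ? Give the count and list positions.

Differing positions: 1, 4, 6, 7, 10, 11, 12. Hamming distance = 7.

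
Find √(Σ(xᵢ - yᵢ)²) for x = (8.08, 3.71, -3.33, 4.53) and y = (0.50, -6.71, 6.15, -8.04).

√(Σ(x_i - y_i)²) = √((8.08 - 0.5)² + (3.71 - (-6.71))² + (-3.33 - 6.15)² + (4.53 - (-8.04))²)
= √(7.58² + 10.42² + (-9.48)² + 12.57²) = √(57.4564 + 108.5764 + 89.8704 + 158.0049) = √413.9081 ≈ 20.3447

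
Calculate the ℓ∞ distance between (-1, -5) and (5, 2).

max(|x_i - y_i|) = max(|-1 - 5|, |-5 - 2|) = max(6, 7) = 7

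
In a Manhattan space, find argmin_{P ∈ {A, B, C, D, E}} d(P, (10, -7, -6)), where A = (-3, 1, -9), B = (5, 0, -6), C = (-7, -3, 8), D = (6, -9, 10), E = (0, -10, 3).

Distances: d(A) = 24, d(B) = 12, d(C) = 35, d(D) = 22, d(E) = 22. Nearest: B = (5, 0, -6) with distance 12.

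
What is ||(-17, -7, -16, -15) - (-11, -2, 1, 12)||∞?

max(|x_i - y_i|) = max(|-17 - (-11)|, |-7 - (-2)|, |-16 - 1|, |-15 - 12|) = max(6, 5, 17, 27) = 27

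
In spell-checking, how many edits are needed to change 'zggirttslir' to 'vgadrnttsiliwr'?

Let D[i][j] be the edit distance between the first i characters of 'zggirttslir' and the first j characters of 'vgadrnttsiliwr', with D[i][0] = i, D[0][j] = j, and D[i][j] = D[i-1][j-1] if the characters match, else 1 + min(D[i-1][j], D[i][j-1], D[i-1][j-1]). Filling the table (rows: prefixes of 'zggirttslir', columns: prefixes of 'vgadrnttsiliwr'):
     ε  v  g  a  d  r  n  t  t  s  i  l  i  w  r
  ε  0  1  2  3  4  5  6  7  8  9 10 11 12 13 14
  z  1  1  2  3  4  5  6  7  8  9 10 11 12 13 14
  g  2  2  1  2  3  4  5  6  7  8  9 10 11 12 13
  g  3  3  2  2  3  4  5  6  7  8  9 10 11 12 13
  i  4  4  3  3  3  4  5  6  7  8  8  9 10 11 12
  r  5  5  4  4  4  3  4  5  6  7  8  9 10 11 11
  t  6  6  5  5  5  4  4  4  5  6  7  8  9 10 11
  t  7  7  6  6  6  5  5  4  4  5  6  7  8  9 10
  s  8  8  7  7  7  6  6  5  5  4  5  6  7  8  9
  l  9  9  8  8  8  7  7  6  6  5  5  5  6  7  8
  i 10 10  9  9  9  8  8  7  7  6  5  6  5  6  7
  r 11 11 10 10 10  9  9  8  8  7  6  6  6  6  6
The bottom-right entry gives D[11][14] = 6, so no sequence of fewer than 6 edits works. Backtracking through the table gives one optimal edit sequence (6 edits):
  zggirttslir → vggirttslir (sub z→v @1)
  vggirttslir → vgairttslir (sub g→a @3)
  vgairttslir → vgadrttslir (sub i→d @4)
  vgadrttslir → vgadrnttslir (ins n @6)
  vgadrnttslir → vgadrnttsilir (ins i @10)
  vgadrnttsilir → vgadrnttsiliwr (ins w @13)
Edit distance = 6.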